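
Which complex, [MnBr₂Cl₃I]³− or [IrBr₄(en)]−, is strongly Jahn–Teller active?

[MnBr₂Cl₃I]³−

[MnBr₂Cl₃I]³−: Summing ligand charges against the −3 overall charge gives an oxidation state of +3 for manganese. Manganese is a group-7 element; Mn(III) is therefore d⁴. Bromide, chloride, and iodide are weak-field ligands for a first-row metal, so the complex is high-spin. The t₂g³e_g¹ (high-spin) configuration has an unevenly filled e_g set; the Jahn–Teller theorem predicts a tetragonal distortion (typically axial elongation) to lift the degeneracy.
[IrBr₄(en)]−: Ligand charges: each bromide is −1; ethylenediamine is neutral. With an overall charge of −1 the iridium centre must be in the +3 oxidation state. Group 9 minus oxidation state 3 gives a d⁶ configuration. A 5d ion has a large Δₒ and is invariably low-spin. The d⁶ configuration leaves the e_g set evenly filled (or empty) — no strong Jahn–Teller driving force.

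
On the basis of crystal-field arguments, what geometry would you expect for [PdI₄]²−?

Each iodide is −1; balancing the −2 overall charge requires Pd(II).
Palladium is a group-10 element; Pd(II) is therefore d⁸.
Coordination number: 4.
A 4d d⁸ ion has a large crystal-field splitting; square planar leaves the high-energy d_{x²−y²} orbital empty and maximises CFSE.

square planar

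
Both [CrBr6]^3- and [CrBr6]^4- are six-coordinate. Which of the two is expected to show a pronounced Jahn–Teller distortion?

[CrBr6]^4-

[CrBr6]^3-: Ligand charges: each bromide is −1. With an overall charge of −3 the chromium centre must be in the +3 oxidation state. Cr sits in group 6, so the d-electron count is 6 − 3 = 3. The d³ configuration leaves the e_g set evenly filled (or empty) — no strong Jahn–Teller driving force.
[CrBr6]^4-: Each bromide is −1; balancing the −4 overall charge requires Cr(II). Cr sits in group 6, so the d-electron count is 6 − 2 = 4. Bromide is a weak-field ligand for a first-row metal, so the complex is high-spin. The t₂g³e_g¹ (high-spin) configuration has an unevenly filled e_g set; the Jahn–Teller theorem predicts a tetragonal distortion (typically axial elongation) to lift the degeneracy.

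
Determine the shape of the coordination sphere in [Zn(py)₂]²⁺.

linear

Pyridine is neutral; balancing the +2 overall charge requires Zn(II).
Zn sits in group 12, so the d-electron count is 12 − 2 = 10.
With 2 monodentate ligands the coordination number is 2.
A d¹⁰ ion with only two ligands adopts a linear arrangement (sp hybridisation; no CFSE preference).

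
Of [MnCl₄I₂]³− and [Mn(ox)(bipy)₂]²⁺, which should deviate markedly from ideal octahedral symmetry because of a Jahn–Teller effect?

[MnCl₄I₂]³−

[MnCl₄I₂]³−: Ligand charges: each chloride is −1; each iodide is −1. With an overall charge of −3 the manganese centre must be in the +3 oxidation state. Mn sits in group 7, so the d-electron count is 7 − 3 = 4. Chloride and iodide are weak-field ligands for a first-row metal, so the complex is high-spin. The t₂g³e_g¹ (high-spin) configuration has an unevenly filled e_g set; the Jahn–Teller theorem predicts a tetragonal distortion (typically axial elongation) to lift the degeneracy.
[Mn(ox)(bipy)₂]²⁺: Ligand charges: each oxalate is −2; 2,2′-bipyridine is neutral. With an overall charge of +2 the manganese centre must be in the +4 oxidation state. Manganese is a group-7 element; Mn(IV) is therefore d³. The d³ configuration leaves the e_g set evenly filled (or empty) — no strong Jahn–Teller driving force.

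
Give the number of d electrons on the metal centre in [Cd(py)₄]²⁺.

Summing ligand charges against the +2 overall charge gives an oxidation state of +2 for cadmium.
Cd sits in group 12, so the d-electron count is 12 − 2 = 10.

d¹⁰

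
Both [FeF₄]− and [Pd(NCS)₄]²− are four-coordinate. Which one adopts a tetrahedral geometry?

For [FeF₄]−: Each fluoride is −1; balancing the −1 overall charge requires Fe(III). Fe sits in group 8, so the d-electron count is 8 − 3 = 5. A high-spin d⁵ ion has zero CFSE in either geometry, so four ligands adopt the sterically favoured tetrahedral geometry. → tetrahedral.
For [Pd(NCS)₄]²−: Ligand charges: each isothiocyanate is −1. With an overall charge of −2 the palladium centre must be in the +2 oxidation state. Group 10 minus oxidation state 2 gives a d⁸ configuration. A 4d d⁸ ion has a large crystal-field splitting; square planar leaves the high-energy d_{x²−y²} orbital empty and maximises CFSE. → square planar.

[FeF₄]−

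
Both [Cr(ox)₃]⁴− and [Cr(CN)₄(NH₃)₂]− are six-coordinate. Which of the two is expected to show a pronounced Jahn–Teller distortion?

[Cr(ox)₃]⁴−

[Cr(ox)₃]⁴−: Each oxalate is −2; balancing the −4 overall charge requires Cr(II). Chromium is a group-6 element; Cr(II) is therefore d⁴. Oxalate is a weak-field ligand for a first-row metal, so the complex is high-spin. The t₂g³e_g¹ (high-spin) configuration has an unevenly filled e_g set; the Jahn–Teller theorem predicts a tetragonal distortion (typically axial elongation) to lift the degeneracy.
[Cr(CN)₄(NH₃)₂]−: Each cyanide is −1; ammonia is neutral; balancing the −1 overall charge requires Cr(III). Cr sits in group 6, so the d-electron count is 6 − 3 = 3. The d³ configuration leaves the e_g set evenly filled (or empty) — no strong Jahn–Teller driving force.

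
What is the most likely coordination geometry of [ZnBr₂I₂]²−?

tetrahedral

Ligand charges: each bromide is −1; each iodide is −1. With an overall charge of −2 the zinc centre must be in the +2 oxidation state.
Group 12 minus oxidation state 2 gives a d¹⁰ configuration.
Coordination number: 4.
A d¹⁰ ion has no crystal-field stabilisation preference between square planar and tetrahedral, so four ligands adopt the sterically favoured tetrahedral geometry.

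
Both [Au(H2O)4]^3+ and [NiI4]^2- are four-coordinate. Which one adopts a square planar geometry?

[Au(H2O)4]^3+

For [Au(H2O)4]^3+: Water is neutral; balancing the +3 overall charge requires Au(III). Au sits in group 11, so the d-electron count is 11 − 3 = 8. A 5d d⁸ ion has a large crystal-field splitting; square planar leaves the high-energy d_{x²−y²} orbital empty and maximises CFSE. → square planar.
For [NiI4]^2-: Ligand charges: each iodide is −1. With an overall charge of −2 the nickel centre must be in the +2 oxidation state. Group 10 minus oxidation state 2 gives a d⁸ configuration. Iodide is a weak-field ligand. With weak-field ligands the CFSE gain from square planar is small, so a 3d d⁸ ion takes the sterically preferred tetrahedral geometry. → tetrahedral.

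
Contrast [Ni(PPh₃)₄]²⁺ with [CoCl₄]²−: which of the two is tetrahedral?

[CoCl₄]²−

For [Ni(PPh₃)₄]²⁺: Summing ligand charges against the +2 overall charge gives an oxidation state of +2 for nickel. Nickel is a group-10 element; Ni(II) is therefore d⁸. Triphenylphosphine is a strong-field ligand (high in the spectrochemical series). A 3d d⁸ ion with strong-field ligands gains enough CFSE to favour square planar over tetrahedral. → square planar.
For [CoCl₄]²−: Ligand charges: each chloride is −1. With an overall charge of −2 the cobalt centre must be in the +2 oxidation state. Cobalt is a group-9 element; Co(II) is therefore d⁷. For a high-spin 3d d⁷ ion with weak-field ligands the small Δₜ gives little square-planar CFSE advantage, so four ligands adopt the sterically favoured tetrahedral geometry. → tetrahedral.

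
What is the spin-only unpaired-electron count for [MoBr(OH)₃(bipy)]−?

3 unpaired electrons

Summing ligand charges against the −1 overall charge gives an oxidation state of +3 for molybdenum.
Mo sits in group 6, so the d-electron count is 6 − 3 = 3.
Counting donor atoms: 1×bromide (monodentate) → 1 donor; 3×hydroxide (monodentate) → 3 donors; 1×2,2′-bipyridine (bidentate) → 2 donors. Coordination number = 6.
In an octahedral field the d³ configuration is t₂g³e_g⁰ (only one arrangement possible), giving 3 unpaired electrons.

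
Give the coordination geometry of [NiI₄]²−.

Summing ligand charges against the −2 overall charge gives an oxidation state of +2 for nickel.
Group 10 minus oxidation state 2 gives a d⁸ configuration.
Coordination number: 4.
Iodide is a weak-field ligand.
With weak-field ligands the CFSE gain from square planar is small, so a 3d d⁸ ion takes the sterically preferred tetrahedral geometry.

tetrahedral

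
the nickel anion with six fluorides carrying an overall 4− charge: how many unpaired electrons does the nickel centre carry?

2

Ligand charges: each fluoride is −1. With an overall charge of −4 the nickel centre must be in the +2 oxidation state.
Nickel is a group-10 element; Ni(II) is therefore d⁸.
In an octahedral field the d⁸ configuration is t₂g⁶e_g² (only one arrangement possible), giving 2 unpaired electrons.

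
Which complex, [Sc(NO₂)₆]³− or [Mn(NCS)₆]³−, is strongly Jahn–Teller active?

[Mn(NCS)₆]³−

[Sc(NO₂)₆]³−: Summing ligand charges against the −3 overall charge gives an oxidation state of +3 for scandium. Scandium is a group-3 element; Sc(III) is therefore d⁰. The d⁰ configuration leaves the e_g set evenly filled (or empty) — no strong Jahn–Teller driving force.
[Mn(NCS)₆]³−: Each isothiocyanate is −1; balancing the −3 overall charge requires Mn(III). Group 7 minus oxidation state 3 gives a d⁴ configuration. Isothiocyanate is a weak-field ligand for a first-row metal, so the complex is high-spin. The t₂g³e_g¹ (high-spin) configuration has an unevenly filled e_g set; the Jahn–Teller theorem predicts a tetragonal distortion (typically axial elongation) to lift the degeneracy.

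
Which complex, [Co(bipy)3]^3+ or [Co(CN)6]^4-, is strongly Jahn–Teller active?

[Co(CN)6]^4-

[Co(bipy)3]^3+: 2,2′-bipyridine is neutral; balancing the +3 overall charge requires Co(III). Cobalt is a group-9 element; Co(III) is therefore d⁶. Co(III) has an exceptionally large octahedral splitting and is low-spin with essentially every ligand except fluoride. The d⁶ configuration leaves the e_g set evenly filled (or empty) — no strong Jahn–Teller driving force.
[Co(CN)6]^4-: Ligand charges: each cyanide is −1. With an overall charge of −4 the cobalt centre must be in the +2 oxidation state. Co sits in group 9, so the d-electron count is 9 − 2 = 7. Cyanide is a strong-field ligand (high in the spectrochemical series) for a first-row metal, so the complex is low-spin. The t₂g⁶e_g¹ (low-spin) configuration has an unevenly filled e_g set; the Jahn–Teller theorem predicts a tetragonal distortion (typically axial elongation) to lift the degeneracy.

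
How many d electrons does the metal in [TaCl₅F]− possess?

Ligand charges: each chloride is −1; each fluoride is −1. With an overall charge of −1 the tantalum centre must be in the +5 oxidation state.
Group 5 minus oxidation state 5 gives a d⁰ configuration.

d⁰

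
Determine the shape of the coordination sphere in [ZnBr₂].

linear

Ligand charges: each bromide is −1. With an overall charge of 0 the zinc centre must be in the +2 oxidation state.
Zinc is a group-12 element; Zn(II) is therefore d¹⁰.
Coordination number: 2.
A d¹⁰ ion with only two ligands adopts a linear arrangement (sp hybridisation; no CFSE preference).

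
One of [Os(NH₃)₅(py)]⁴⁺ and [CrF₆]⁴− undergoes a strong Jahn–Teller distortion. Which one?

[Os(NH₃)₅(py)]⁴⁺: Ammonia is neutral; pyridine is neutral; balancing the +4 overall charge requires Os(IV). Group 8 minus oxidation state 4 gives a d⁴ configuration. A 5d ion has a large Δₒ and is invariably low-spin. The d⁴ configuration leaves the e_g set evenly filled (or empty) — no strong Jahn–Teller driving force.
[CrF₆]⁴−: Ligand charges: each fluoride is −1. With an overall charge of −4 the chromium centre must be in the +2 oxidation state. Chromium is a group-6 element; Cr(II) is therefore d⁴. Fluoride is a weak-field ligand for a first-row metal, so the complex is high-spin. The t₂g³e_g¹ (high-spin) configuration has an unevenly filled e_g set; the Jahn–Teller theorem predicts a tetragonal distortion (typically axial elongation) to lift the degeneracy.

[CrF₆]⁴−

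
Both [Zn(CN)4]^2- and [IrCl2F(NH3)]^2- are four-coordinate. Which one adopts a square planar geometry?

For [Zn(CN)4]^2-: Summing ligand charges against the −2 overall charge gives an oxidation state of +2 for zinc. Group 12 minus oxidation state 2 gives a d¹⁰ configuration. A d¹⁰ ion has no crystal-field stabilisation preference between square planar and tetrahedral, so four ligands adopt the sterically favoured tetrahedral geometry. → tetrahedral.
For [IrCl2F(NH3)]^2-: Each chloride is −1; each fluoride is −1; ammonia is neutral; balancing the −2 overall charge requires Ir(I). Iridium is a group-9 element; Ir(I) is therefore d⁸. A 5d d⁸ ion has a large crystal-field splitting; square planar leaves the high-energy d_{x²−y²} orbital empty and maximises CFSE. → square planar.

[IrCl2F(NH3)]^2-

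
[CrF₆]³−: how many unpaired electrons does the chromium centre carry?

3 unpaired electrons

Ligand charges: each fluoride is −1. With an overall charge of −3 the chromium centre must be in the +3 oxidation state.
Chromium is a group-6 element; Cr(III) is therefore d³.
In an octahedral field the d³ configuration is t₂g³e_g⁰ (only one arrangement possible), giving 3 unpaired electrons.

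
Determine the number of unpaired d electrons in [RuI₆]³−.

1 unpaired electron

Ligand charges: each iodide is −1. With an overall charge of −3 the ruthenium centre must be in the +3 oxidation state.
Ru sits in group 8, so the d-electron count is 8 − 3 = 5.
The spin state decides the count: a 4d ion has a large Δₒ and is invariably low-spin.
An octahedral low-spin d⁵ ion is t₂g⁵e_g⁰, giving 1 unpaired electron.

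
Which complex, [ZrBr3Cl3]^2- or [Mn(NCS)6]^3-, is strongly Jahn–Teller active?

[ZrBr3Cl3]^2-: Each bromide is −1; each chloride is −1; balancing the −2 overall charge requires Zr(IV). Zr sits in group 4, so the d-electron count is 4 − 4 = 0. The d⁰ configuration leaves the e_g set evenly filled (or empty) — no strong Jahn–Teller driving force.
[Mn(NCS)6]^3-: Ligand charges: each isothiocyanate is −1. With an overall charge of −3 the manganese centre must be in the +3 oxidation state. Mn sits in group 7, so the d-electron count is 7 − 3 = 4. Isothiocyanate is a weak-field ligand for a first-row metal, so the complex is high-spin. The t₂g³e_g¹ (high-spin) configuration has an unevenly filled e_g set; the Jahn–Teller theorem predicts a tetragonal distortion (typically axial elongation) to lift the degeneracy.

[Mn(NCS)6]^3-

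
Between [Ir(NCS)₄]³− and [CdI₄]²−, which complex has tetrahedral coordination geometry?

[CdI₄]²−

For [Ir(NCS)₄]³−: Summing ligand charges against the −3 overall charge gives an oxidation state of +1 for iridium. Group 9 minus oxidation state 1 gives a d⁸ configuration. A 5d d⁸ ion has a large crystal-field splitting; square planar leaves the high-energy d_{x²−y²} orbital empty and maximises CFSE. → square planar.
For [CdI₄]²−: Summing ligand charges against the −2 overall charge gives an oxidation state of +2 for cadmium. Cadmium is a group-12 element; Cd(II) is therefore d¹⁰. A d¹⁰ ion has no crystal-field stabilisation preference between square planar and tetrahedral, so four ligands adopt the sterically favoured tetrahedral geometry. → tetrahedral.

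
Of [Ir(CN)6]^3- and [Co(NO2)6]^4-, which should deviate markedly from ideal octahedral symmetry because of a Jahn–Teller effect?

[Ir(CN)6]^3-: Each cyanide is −1; balancing the −3 overall charge requires Ir(III). Group 9 minus oxidation state 3 gives a d⁶ configuration. A 5d ion has a large Δₒ and is invariably low-spin. The d⁶ configuration leaves the e_g set evenly filled (or empty) — no strong Jahn–Teller driving force.
[Co(NO2)6]^4-: Summing ligand charges against the −4 overall charge gives an oxidation state of +2 for cobalt. Cobalt is a group-9 element; Co(II) is therefore d⁷. Nitro (N-bound nitrite) is a strong-field ligand (high in the spectrochemical series) for a first-row metal, so the complex is low-spin. The t₂g⁶e_g¹ (low-spin) configuration has an unevenly filled e_g set; the Jahn–Teller theorem predicts a tetragonal distortion (typically axial elongation) to lift the degeneracy.

[Co(NO2)6]^4-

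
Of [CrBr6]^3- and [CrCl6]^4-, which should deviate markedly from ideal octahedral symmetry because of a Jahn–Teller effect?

[CrBr6]^3-: Summing ligand charges against the −3 overall charge gives an oxidation state of +3 for chromium. Chromium is a group-6 element; Cr(III) is therefore d³. The d³ configuration leaves the e_g set evenly filled (or empty) — no strong Jahn–Teller driving force.
[CrCl6]^4-: Summing ligand charges against the −4 overall charge gives an oxidation state of +2 for chromium. Group 6 minus oxidation state 2 gives a d⁴ configuration. Chloride is a weak-field ligand for a first-row metal, so the complex is high-spin. The t₂g³e_g¹ (high-spin) configuration has an unevenly filled e_g set; the Jahn–Teller theorem predicts a tetragonal distortion (typically axial elongation) to lift the degeneracy.

[CrCl6]^4-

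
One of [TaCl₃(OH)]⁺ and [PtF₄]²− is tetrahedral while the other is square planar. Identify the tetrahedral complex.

For [TaCl₃(OH)]⁺: Summing ligand charges against the +1 overall charge gives an oxidation state of +5 for tantalum. Tantalum is a group-5 element; Ta(V) is therefore d⁰. A d⁰ ion has no crystal-field stabilisation preference between square planar and tetrahedral, so four ligands adopt the sterically favoured tetrahedral geometry. → tetrahedral.
For [PtF₄]²−: Each fluoride is −1; balancing the −2 overall charge requires Pt(II). Platinum is a group-10 element; Pt(II) is therefore d⁸. A 5d d⁸ ion has a large crystal-field splitting; square planar leaves the high-energy d_{x²−y²} orbital empty and maximises CFSE. → square planar.

[TaCl₃(OH)]⁺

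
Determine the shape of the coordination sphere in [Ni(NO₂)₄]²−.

Ligand charges: each nitro (N-bound nitrite) is −1. With an overall charge of −2 the nickel centre must be in the +2 oxidation state.
Nickel is a group-10 element; Ni(II) is therefore d⁸.
With 4 monodentate ligands the coordination number is 4.
Nitro (N-bound nitrite) is a strong-field ligand (high in the spectrochemical series).
A 3d d⁸ ion with strong-field ligands gains enough CFSE to favour square planar over tetrahedral.

square planar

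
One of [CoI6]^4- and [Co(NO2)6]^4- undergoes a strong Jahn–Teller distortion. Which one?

[CoI6]^4-: Each iodide is −1; balancing the −4 overall charge requires Co(II). Group 9 minus oxidation state 2 gives a d⁷ configuration. Iodide is a weak-field ligand for a first-row metal, so the complex is high-spin. The d⁷ configuration leaves the e_g set evenly filled (or empty) — no strong Jahn–Teller driving force.
[Co(NO2)6]^4-: Ligand charges: each nitro (N-bound nitrite) is −1. With an overall charge of −4 the cobalt centre must be in the +2 oxidation state. Cobalt is a group-9 element; Co(II) is therefore d⁷. Nitro (N-bound nitrite) is a strong-field ligand (high in the spectrochemical series) for a first-row metal, so the complex is low-spin. The t₂g⁶e_g¹ (low-spin) configuration has an unevenly filled e_g set; the Jahn–Teller theorem predicts a tetragonal distortion (typically axial elongation) to lift the degeneracy.

[Co(NO2)6]^4-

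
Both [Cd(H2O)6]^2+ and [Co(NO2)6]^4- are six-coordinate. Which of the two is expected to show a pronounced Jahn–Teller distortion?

[Co(NO2)6]^4-

[Cd(H2O)6]^2+: Ligand charges: water is neutral. With an overall charge of +2 the cadmium centre must be in the +2 oxidation state. Group 12 minus oxidation state 2 gives a d¹⁰ configuration. The d¹⁰ configuration leaves the e_g set evenly filled (or empty) — no strong Jahn–Teller driving force.
[Co(NO2)6]^4-: Each nitro (N-bound nitrite) is −1; balancing the −4 overall charge requires Co(II). Group 9 minus oxidation state 2 gives a d⁷ configuration. Nitro (N-bound nitrite) is a strong-field ligand (high in the spectrochemical series) for a first-row metal, so the complex is low-spin. The t₂g⁶e_g¹ (low-spin) configuration has an unevenly filled e_g set; the Jahn–Teller theorem predicts a tetragonal distortion (typically axial elongation) to lift the degeneracy.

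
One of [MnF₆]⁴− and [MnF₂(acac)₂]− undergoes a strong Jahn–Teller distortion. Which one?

[MnF₂(acac)₂]−

[MnF₆]⁴−: Ligand charges: each fluoride is −1. With an overall charge of −4 the manganese centre must be in the +2 oxidation state. Mn sits in group 7, so the d-electron count is 7 − 2 = 5. Fluoride is a weak-field ligand for a first-row metal, so the complex is high-spin. The d⁵ configuration leaves the e_g set evenly filled (or empty) — no strong Jahn–Teller driving force.
[MnF₂(acac)₂]−: Ligand charges: each fluoride is −1; each acetylacetonate is −1. With an overall charge of −1 the manganese centre must be in the +3 oxidation state. Manganese is a group-7 element; Mn(III) is therefore d⁴. Acetylacetonate and fluoride are weak-field ligands for a first-row metal, so the complex is high-spin. The t₂g³e_g¹ (high-spin) configuration has an unevenly filled e_g set; the Jahn–Teller theorem predicts a tetragonal distortion (typically axial elongation) to lift the degeneracy.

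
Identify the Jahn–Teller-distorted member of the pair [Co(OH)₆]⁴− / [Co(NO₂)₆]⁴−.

[Co(OH)₆]⁴−: Each hydroxide is −1; balancing the −4 overall charge requires Co(II). Cobalt is a group-9 element; Co(II) is therefore d⁷. Hydroxide is a weak-field ligand for a first-row metal, so the complex is high-spin. The d⁷ configuration leaves the e_g set evenly filled (or empty) — no strong Jahn–Teller driving force.
[Co(NO₂)₆]⁴−: Summing ligand charges against the −4 overall charge gives an oxidation state of +2 for cobalt. Group 9 minus oxidation state 2 gives a d⁷ configuration. Nitro (N-bound nitrite) is a strong-field ligand (high in the spectrochemical series) for a first-row metal, so the complex is low-spin. The t₂g⁶e_g¹ (low-spin) configuration has an unevenly filled e_g set; the Jahn–Teller theorem predicts a tetragonal distortion (typically axial elongation) to lift the degeneracy.

[Co(NO₂)₆]⁴−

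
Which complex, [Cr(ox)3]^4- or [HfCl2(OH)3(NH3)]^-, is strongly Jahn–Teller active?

[Cr(ox)3]^4-: Summing ligand charges against the −4 overall charge gives an oxidation state of +2 for chromium. Cr sits in group 6, so the d-electron count is 6 − 2 = 4. Oxalate is a weak-field ligand for a first-row metal, so the complex is high-spin. The t₂g³e_g¹ (high-spin) configuration has an unevenly filled e_g set; the Jahn–Teller theorem predicts a tetragonal distortion (typically axial elongation) to lift the degeneracy.
[HfCl2(OH)3(NH3)]^-: Summing ligand charges against the −1 overall charge gives an oxidation state of +4 for hafnium. Hf sits in group 4, so the d-electron count is 4 − 4 = 0. The d⁰ configuration leaves the e_g set evenly filled (or empty) — no strong Jahn–Teller driving force.

[Cr(ox)3]^4-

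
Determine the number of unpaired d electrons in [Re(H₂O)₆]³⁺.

Ligand charges: water is neutral. With an overall charge of +3 the rhenium centre must be in the +3 oxidation state.
Rhenium is a group-7 element; Re(III) is therefore d⁴.
The spin state decides the count: a 5d ion has a large Δₒ and is invariably low-spin.
An octahedral low-spin d⁴ ion is t₂g⁴e_g⁰, giving 2 unpaired electrons.

2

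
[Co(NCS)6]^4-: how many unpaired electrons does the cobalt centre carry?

3 unpaired electrons

Summing ligand charges against the −4 overall charge gives an oxidation state of +2 for cobalt.
Cobalt is a group-9 element; Co(II) is therefore d⁷.
The spin state decides the count: Isothiocyanate is a weak-field ligand for a first-row metal, so the complex is high-spin.
An octahedral high-spin d⁷ ion is t₂g⁵e_g², giving 3 unpaired electrons.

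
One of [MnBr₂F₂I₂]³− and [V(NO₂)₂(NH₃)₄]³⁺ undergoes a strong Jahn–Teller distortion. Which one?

[MnBr₂F₂I₂]³−: Each bromide is −1; each fluoride is −1; each iodide is −1; balancing the −3 overall charge requires Mn(III). Group 7 minus oxidation state 3 gives a d⁴ configuration. Bromide, fluoride, and iodide are weak-field ligands for a first-row metal, so the complex is high-spin. The t₂g³e_g¹ (high-spin) configuration has an unevenly filled e_g set; the Jahn–Teller theorem predicts a tetragonal distortion (typically axial elongation) to lift the degeneracy.
[V(NO₂)₂(NH₃)₄]³⁺: Ligand charges: each nitro (N-bound nitrite) is −1; ammonia is neutral. With an overall charge of +3 the vanadium centre must be in the +5 oxidation state. V sits in group 5, so the d-electron count is 5 − 5 = 0. The d⁰ configuration leaves the e_g set evenly filled (or empty) — no strong Jahn–Teller driving force.

[MnBr₂F₂I₂]³−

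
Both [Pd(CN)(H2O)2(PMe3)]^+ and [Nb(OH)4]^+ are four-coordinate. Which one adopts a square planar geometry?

For [Pd(CN)(H2O)2(PMe3)]^+: Each cyanide is −1; water is neutral; trimethylphosphine is neutral; balancing the +1 overall charge requires Pd(II). Palladium is a group-10 element; Pd(II) is therefore d⁸. A 4d d⁸ ion has a large crystal-field splitting; square planar leaves the high-energy d_{x²−y²} orbital empty and maximises CFSE. → square planar.
For [Nb(OH)4]^+: Ligand charges: each hydroxide is −1. With an overall charge of +1 the niobium centre must be in the +5 oxidation state. Group 5 minus oxidation state 5 gives a d⁰ configuration. A d⁰ ion has no crystal-field stabilisation preference between square planar and tetrahedral, so four ligands adopt the sterically favoured tetrahedral geometry. → tetrahedral.

[Pd(CN)(H2O)2(PMe3)]^+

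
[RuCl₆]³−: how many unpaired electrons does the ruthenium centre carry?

1 unpaired electron

Summing ligand charges against the −3 overall charge gives an oxidation state of +3 for ruthenium.
Ruthenium is a group-8 element; Ru(III) is therefore d⁵.
The spin state decides the count: a 4d ion has a large Δₒ and is invariably low-spin.
An octahedral low-spin d⁵ ion is t₂g⁵e_g⁰, giving 1 unpaired electron.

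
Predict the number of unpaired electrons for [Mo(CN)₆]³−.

3 unpaired electrons

Ligand charges: each cyanide is −1. With an overall charge of −3 the molybdenum centre must be in the +3 oxidation state.
Mo sits in group 6, so the d-electron count is 6 − 3 = 3.
In an octahedral field the d³ configuration is t₂g³e_g⁰ (only one arrangement possible), giving 3 unpaired electrons.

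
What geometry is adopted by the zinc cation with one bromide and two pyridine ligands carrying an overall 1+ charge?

trigonal planar

Summing ligand charges against the +1 overall charge gives an oxidation state of +2 for zinc.
Zn sits in group 12, so the d-electron count is 12 − 2 = 10.
With 3 monodentate ligands the coordination number is 3.
Three ligands around a d¹⁰ centre minimise repulsion in a trigonal-planar arrangement.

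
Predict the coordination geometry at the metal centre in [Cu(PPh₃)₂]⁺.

linear

Ligand charges: triphenylphosphine is neutral. With an overall charge of +1 the copper centre must be in the +1 oxidation state.
Cu sits in group 11, so the d-electron count is 11 − 1 = 10.
Coordination number: 2.
A d¹⁰ ion with only two ligands adopts a linear arrangement (sp hybridisation; no CFSE preference).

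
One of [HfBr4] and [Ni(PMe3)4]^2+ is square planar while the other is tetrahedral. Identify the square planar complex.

[Ni(PMe3)4]^2+

For [HfBr4]: Ligand charges: each bromide is −1. With an overall charge of 0 the hafnium centre must be in the +4 oxidation state. Hf sits in group 4, so the d-electron count is 4 − 4 = 0. A d⁰ ion has no crystal-field stabilisation preference between square planar and tetrahedral, so four ligands adopt the sterically favoured tetrahedral geometry. → tetrahedral.
For [Ni(PMe3)4]^2+: Ligand charges: trimethylphosphine is neutral. With an overall charge of +2 the nickel centre must be in the +2 oxidation state. Nickel is a group-10 element; Ni(II) is therefore d⁸. Trimethylphosphine is a strong-field ligand (high in the spectrochemical series). A 3d d⁸ ion with strong-field ligands gains enough CFSE to favour square planar over tetrahedral. → square planar.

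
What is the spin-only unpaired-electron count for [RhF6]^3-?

Each fluoride is −1; balancing the −3 overall charge requires Rh(III).
Group 9 minus oxidation state 3 gives a d⁶ configuration.
The spin state decides the count: a 4d ion has a large Δₒ and is invariably low-spin.
An octahedral low-spin d⁶ ion is t₂g⁶e_g⁰, giving 0 unpaired electrons.

0 unpaired electrons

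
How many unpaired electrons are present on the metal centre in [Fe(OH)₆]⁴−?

4 unpaired electrons

Each hydroxide is −1; balancing the −4 overall charge requires Fe(II).
Group 8 minus oxidation state 2 gives a d⁶ configuration.
The spin state decides the count: Hydroxide is a weak-field ligand for a first-row metal, so the complex is high-spin.
An octahedral high-spin d⁶ ion is t₂g⁴e_g², giving 4 unpaired electrons.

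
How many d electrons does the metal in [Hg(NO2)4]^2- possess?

d10

Summing ligand charges against the −2 overall charge gives an oxidation state of +2 for mercury.
Mercury is a group-12 element; Hg(II) is therefore d¹⁰.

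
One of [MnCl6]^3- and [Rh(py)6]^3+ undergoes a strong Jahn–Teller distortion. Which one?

[MnCl6]^3-

[MnCl6]^3-: Ligand charges: each chloride is −1. With an overall charge of −3 the manganese centre must be in the +3 oxidation state. Group 7 minus oxidation state 3 gives a d⁴ configuration. Chloride is a weak-field ligand for a first-row metal, so the complex is high-spin. The t₂g³e_g¹ (high-spin) configuration has an unevenly filled e_g set; the Jahn–Teller theorem predicts a tetragonal distortion (typically axial elongation) to lift the degeneracy.
[Rh(py)6]^3+: Pyridine is neutral; balancing the +3 overall charge requires Rh(III). Rhodium is a group-9 element; Rh(III) is therefore d⁶. A 4d ion has a large Δₒ and is invariably low-spin. The d⁶ configuration leaves the e_g set evenly filled (or empty) — no strong Jahn–Teller driving force.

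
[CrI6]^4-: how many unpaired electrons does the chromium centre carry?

4 unpaired electrons

Ligand charges: each iodide is −1. With an overall charge of −4 the chromium centre must be in the +2 oxidation state.
Cr sits in group 6, so the d-electron count is 6 − 2 = 4.
The spin state decides the count: Iodide is a weak-field ligand for a first-row metal, so the complex is high-spin.
An octahedral high-spin d⁴ ion is t₂g³e_g¹, giving 4 unpaired electrons.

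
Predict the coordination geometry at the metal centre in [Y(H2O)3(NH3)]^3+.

Ligand charges: water is neutral; ammonia is neutral. With an overall charge of +3 the yttrium centre must be in the +3 oxidation state.
Group 3 minus oxidation state 3 gives a d⁰ configuration.
Coordination number: 4.
A d⁰ ion has no crystal-field stabilisation preference between square planar and tetrahedral, so four ligands adopt the sterically favoured tetrahedral geometry.

tetrahedral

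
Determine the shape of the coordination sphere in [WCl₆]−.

octahedral

Ligand charges: each chloride is −1. With an overall charge of −1 the tungsten centre must be in the +5 oxidation state.
Tungsten is a group-6 element; W(V) is therefore d¹.
Coordination number: 6.
Six donors around a single metal centre give an octahedral coordination sphere.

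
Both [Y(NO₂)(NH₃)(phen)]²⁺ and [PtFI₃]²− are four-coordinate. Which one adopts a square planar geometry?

[PtFI₃]²−

For [Y(NO₂)(NH₃)(phen)]²⁺: Ligand charges: each nitro (N-bound nitrite) is −1; ammonia is neutral; 1,10-phenanthroline is neutral. With an overall charge of +2 the yttrium centre must be in the +3 oxidation state. Y sits in group 3, so the d-electron count is 3 − 3 = 0. A d⁰ ion has no crystal-field stabilisation preference between square planar and tetrahedral, so four ligands adopt the sterically favoured tetrahedral geometry. → tetrahedral.
For [PtFI₃]²−: Ligand charges: each fluoride is −1; each iodide is −1. With an overall charge of −2 the platinum centre must be in the +2 oxidation state. Group 10 minus oxidation state 2 gives a d⁸ configuration. A 5d d⁸ ion has a large crystal-field splitting; square planar leaves the high-energy d_{x²−y²} orbital empty and maximises CFSE. → square planar.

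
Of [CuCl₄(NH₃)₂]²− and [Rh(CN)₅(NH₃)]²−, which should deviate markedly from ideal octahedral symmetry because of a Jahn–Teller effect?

[CuCl₄(NH₃)₂]²−

[CuCl₄(NH₃)₂]²−: Ligand charges: each chloride is −1; ammonia is neutral. With an overall charge of −2 the copper centre must be in the +2 oxidation state. Cu sits in group 11, so the d-electron count is 11 − 2 = 9. The t₂g⁶e_g³ configuration has an unevenly filled e_g set; the Jahn–Teller theorem predicts a tetragonal distortion (typically axial elongation) to lift the degeneracy.
[Rh(CN)₅(NH₃)]²−: Summing ligand charges against the −2 overall charge gives an oxidation state of +3 for rhodium. Rh sits in group 9, so the d-electron count is 9 − 3 = 6. A 4d ion has a large Δₒ and is invariably low-spin. The d⁶ configuration leaves the e_g set evenly filled (or empty) — no strong Jahn–Teller driving force.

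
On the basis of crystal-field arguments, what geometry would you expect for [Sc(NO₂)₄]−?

Ligand charges: each nitro (N-bound nitrite) is −1. With an overall charge of −1 the scandium centre must be in the +3 oxidation state.
Sc sits in group 3, so the d-electron count is 3 − 3 = 0.
With 4 monodentate ligands the coordination number is 4.
A d⁰ ion has no crystal-field stabilisation preference between square planar and tetrahedral, so four ligands adopt the sterically favoured tetrahedral geometry.

tetrahedral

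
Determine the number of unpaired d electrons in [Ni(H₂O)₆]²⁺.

Summing ligand charges against the +2 overall charge gives an oxidation state of +2 for nickel.
Nickel is a group-10 element; Ni(II) is therefore d⁸.
In an octahedral field the d⁸ configuration is t₂g⁶e_g² (only one arrangement possible), giving 2 unpaired electrons.

2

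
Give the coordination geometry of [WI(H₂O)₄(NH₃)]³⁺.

Each iodide is −1; water is neutral; ammonia is neutral; balancing the +3 overall charge requires W(IV).
Group 6 minus oxidation state 4 gives a d² configuration.
Coordination number: 6.
Six donors around a single metal centre give an octahedral coordination sphere.

octahedral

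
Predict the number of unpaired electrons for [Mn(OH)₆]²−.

Summing ligand charges against the −2 overall charge gives an oxidation state of +4 for manganese.
Mn sits in group 7, so the d-electron count is 7 − 4 = 3.
In an octahedral field the d³ configuration is t₂g³e_g⁰ (only one arrangement possible), giving 3 unpaired electrons.

3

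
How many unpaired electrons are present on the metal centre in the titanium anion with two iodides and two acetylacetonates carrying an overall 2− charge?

Each iodide is −1; each acetylacetonate is −1; balancing the −2 overall charge requires Ti(II).
Titanium is a group-4 element; Ti(II) is therefore d².
Counting donor atoms: 2×iodide (monodentate) → 2 donors; 2×acetylacetonate (bidentate) → 4 donors. Coordination number = 6.
In an octahedral field the d² configuration is t₂g²e_g⁰ (only one arrangement possible), giving 2 unpaired electrons.

2 unpaired electrons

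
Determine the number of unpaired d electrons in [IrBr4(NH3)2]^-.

Ligand charges: each bromide is −1; ammonia is neutral. With an overall charge of −1 the iridium centre must be in the +3 oxidation state.
Ir sits in group 9, so the d-electron count is 9 − 3 = 6.
The spin state decides the count: a 5d ion has a large Δₒ and is invariably low-spin.
An octahedral low-spin d⁶ ion is t₂g⁶e_g⁰, giving 0 unpaired electrons.

0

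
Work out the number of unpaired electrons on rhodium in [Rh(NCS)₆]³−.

0 unpaired electrons

Ligand charges: each isothiocyanate is −1. With an overall charge of −3 the rhodium centre must be in the +3 oxidation state.
Rh sits in group 9, so the d-electron count is 9 − 3 = 6.
The spin state decides the count: a 4d ion has a large Δₒ and is invariably low-spin.
An octahedral low-spin d⁶ ion is t₂g⁶e_g⁰, giving 0 unpaired electrons.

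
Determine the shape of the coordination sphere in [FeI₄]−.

Summing ligand charges against the −1 overall charge gives an oxidation state of +3 for iron.
Fe sits in group 8, so the d-electron count is 8 − 3 = 5.
Coordination number: 4.
Iodide is a weak-field ligand.
A high-spin d⁵ ion has zero CFSE in either geometry, so four ligands adopt the sterically favoured tetrahedral geometry.

tetrahedral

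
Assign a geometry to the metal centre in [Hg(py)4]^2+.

tetrahedral

Ligand charges: pyridine is neutral. With an overall charge of +2 the mercury centre must be in the +2 oxidation state.
Hg sits in group 12, so the d-electron count is 12 − 2 = 10.
Coordination number: 4.
A d¹⁰ ion has no crystal-field stabilisation preference between square planar and tetrahedral, so four ligands adopt the sterically favoured tetrahedral geometry.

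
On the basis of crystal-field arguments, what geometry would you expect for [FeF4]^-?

tetrahedral

Each fluoride is −1; balancing the −1 overall charge requires Fe(III).
Fe sits in group 8, so the d-electron count is 8 − 3 = 5.
With 4 monodentate ligands the coordination number is 4.
Fluoride is a weak-field ligand.
A high-spin d⁵ ion has zero CFSE in either geometry, so four ligands adopt the sterically favoured tetrahedral geometry.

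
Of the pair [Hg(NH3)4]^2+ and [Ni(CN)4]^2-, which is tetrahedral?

[Hg(NH3)4]^2+

For [Hg(NH3)4]^2+: Summing ligand charges against the +2 overall charge gives an oxidation state of +2 for mercury. Group 12 minus oxidation state 2 gives a d¹⁰ configuration. A d¹⁰ ion has no crystal-field stabilisation preference between square planar and tetrahedral, so four ligands adopt the sterically favoured tetrahedral geometry. → tetrahedral.
For [Ni(CN)4]^2-: Each cyanide is −1; balancing the −2 overall charge requires Ni(II). Group 10 minus oxidation state 2 gives a d⁸ configuration. Cyanide is a strong-field ligand (high in the spectrochemical series). A 3d d⁸ ion with strong-field ligands gains enough CFSE to favour square planar over tetrahedral. → square planar.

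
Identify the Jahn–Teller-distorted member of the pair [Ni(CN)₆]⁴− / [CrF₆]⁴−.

[Ni(CN)₆]⁴−: Each cyanide is −1; balancing the −4 overall charge requires Ni(II). Nickel is a group-10 element; Ni(II) is therefore d⁸. The d⁸ configuration leaves the e_g set evenly filled (or empty) — no strong Jahn–Teller driving force.
[CrF₆]⁴−: Ligand charges: each fluoride is −1. With an overall charge of −4 the chromium centre must be in the +2 oxidation state. Chromium is a group-6 element; Cr(II) is therefore d⁴. Fluoride is a weak-field ligand for a first-row metal, so the complex is high-spin. The t₂g³e_g¹ (high-spin) configuration has an unevenly filled e_g set; the Jahn–Teller theorem predicts a tetragonal distortion (typically axial elongation) to lift the degeneracy.

[CrF₆]⁴−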